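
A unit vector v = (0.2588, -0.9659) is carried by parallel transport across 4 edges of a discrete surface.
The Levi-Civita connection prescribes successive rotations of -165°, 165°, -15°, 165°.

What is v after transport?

Total rotation: (-165°) + 165° + (-15°) + 165° = 150°. Final vector: (0.2588, 0.9659)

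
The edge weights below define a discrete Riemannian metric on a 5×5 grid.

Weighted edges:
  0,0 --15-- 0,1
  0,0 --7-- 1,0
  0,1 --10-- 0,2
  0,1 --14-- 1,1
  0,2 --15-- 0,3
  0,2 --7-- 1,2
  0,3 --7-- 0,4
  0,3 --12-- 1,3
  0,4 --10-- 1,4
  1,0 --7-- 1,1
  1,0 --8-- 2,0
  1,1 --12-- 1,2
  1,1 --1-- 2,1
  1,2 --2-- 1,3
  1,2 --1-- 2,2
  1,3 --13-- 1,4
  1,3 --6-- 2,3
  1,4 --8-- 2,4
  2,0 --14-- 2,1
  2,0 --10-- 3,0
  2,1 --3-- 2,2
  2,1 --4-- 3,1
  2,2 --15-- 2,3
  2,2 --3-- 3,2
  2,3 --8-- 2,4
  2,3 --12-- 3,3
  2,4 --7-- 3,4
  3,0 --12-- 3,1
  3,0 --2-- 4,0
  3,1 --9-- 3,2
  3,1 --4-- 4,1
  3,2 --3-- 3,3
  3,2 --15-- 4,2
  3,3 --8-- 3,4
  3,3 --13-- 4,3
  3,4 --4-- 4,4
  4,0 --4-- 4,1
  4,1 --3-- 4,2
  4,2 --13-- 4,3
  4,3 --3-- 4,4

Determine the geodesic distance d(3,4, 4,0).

Shortest path: 3,4 → 4,4 → 4,3 → 4,2 → 4,1 → 4,0, total weight = 27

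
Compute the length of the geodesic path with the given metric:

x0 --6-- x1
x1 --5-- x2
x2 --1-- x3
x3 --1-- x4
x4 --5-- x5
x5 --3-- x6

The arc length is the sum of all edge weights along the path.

Arc length = 6 + 5 + 1 + 1 + 5 + 3 = 21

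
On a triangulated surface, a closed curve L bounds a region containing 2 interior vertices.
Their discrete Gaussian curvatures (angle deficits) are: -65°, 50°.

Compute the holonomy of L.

Holonomy = total enclosed curvature = (-65°) + 50° = -15°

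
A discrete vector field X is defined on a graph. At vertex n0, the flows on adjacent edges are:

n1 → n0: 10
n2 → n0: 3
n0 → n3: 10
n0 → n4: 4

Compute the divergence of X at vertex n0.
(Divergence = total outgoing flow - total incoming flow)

Divergence = sum of outgoing flows = (-10) + (-3) + 10 + 4 = 1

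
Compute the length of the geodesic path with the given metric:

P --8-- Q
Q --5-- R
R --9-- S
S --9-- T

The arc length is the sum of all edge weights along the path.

Arc length = 8 + 5 + 9 + 9 = 31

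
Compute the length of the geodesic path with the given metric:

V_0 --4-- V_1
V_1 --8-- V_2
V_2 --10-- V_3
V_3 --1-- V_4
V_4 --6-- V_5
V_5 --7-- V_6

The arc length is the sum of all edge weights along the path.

Arc length = 4 + 8 + 10 + 1 + 6 + 7 = 36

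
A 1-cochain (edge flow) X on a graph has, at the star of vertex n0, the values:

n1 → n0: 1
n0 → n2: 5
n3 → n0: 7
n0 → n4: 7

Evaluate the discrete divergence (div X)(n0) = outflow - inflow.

Divergence = sum of outgoing flows = (-1) + 5 + (-7) + 7 = 4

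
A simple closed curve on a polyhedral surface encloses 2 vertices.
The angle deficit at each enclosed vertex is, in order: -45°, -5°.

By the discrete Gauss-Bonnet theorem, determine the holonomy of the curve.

Holonomy = total enclosed curvature = (-45°) + (-5°) = -50°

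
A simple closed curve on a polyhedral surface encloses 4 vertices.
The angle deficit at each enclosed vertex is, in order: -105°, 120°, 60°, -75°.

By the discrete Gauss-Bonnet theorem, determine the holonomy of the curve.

Holonomy = total enclosed curvature = (-105°) + 120° + 60° + (-75°) = 0°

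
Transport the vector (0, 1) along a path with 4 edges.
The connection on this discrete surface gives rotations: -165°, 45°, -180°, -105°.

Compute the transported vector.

Total rotation: (-165°) + 45° + (-180°) + (-105°) = -405° ≡ -45° (mod 360°). Final vector: (0.7071, 0.7071)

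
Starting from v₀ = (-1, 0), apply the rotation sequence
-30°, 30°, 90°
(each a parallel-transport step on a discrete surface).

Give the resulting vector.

Total rotation: (-30°) + 30° + 90° = 90°. Final vector: (0, -1)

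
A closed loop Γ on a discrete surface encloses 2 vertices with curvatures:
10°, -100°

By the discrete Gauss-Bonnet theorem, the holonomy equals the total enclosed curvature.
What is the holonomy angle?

Holonomy = total enclosed curvature = 10° + (-100°) = -90°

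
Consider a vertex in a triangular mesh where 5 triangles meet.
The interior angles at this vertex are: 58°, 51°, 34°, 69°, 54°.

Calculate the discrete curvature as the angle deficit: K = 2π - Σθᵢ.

Sum of angles = 266°. K = 360° - 266° = 94° = 47π/90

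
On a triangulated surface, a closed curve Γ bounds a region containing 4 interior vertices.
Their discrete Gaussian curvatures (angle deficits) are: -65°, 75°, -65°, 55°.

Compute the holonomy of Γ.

Holonomy = total enclosed curvature = (-65°) + 75° + (-65°) + 55° = 0°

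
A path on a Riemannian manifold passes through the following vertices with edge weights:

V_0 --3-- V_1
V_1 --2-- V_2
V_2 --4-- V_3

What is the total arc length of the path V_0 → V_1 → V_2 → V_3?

Arc length = 3 + 2 + 4 = 9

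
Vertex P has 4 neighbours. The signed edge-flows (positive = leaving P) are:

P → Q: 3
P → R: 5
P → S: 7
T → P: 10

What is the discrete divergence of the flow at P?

Divergence = sum of outgoing flows = 3 + 5 + 7 + (-10) = 5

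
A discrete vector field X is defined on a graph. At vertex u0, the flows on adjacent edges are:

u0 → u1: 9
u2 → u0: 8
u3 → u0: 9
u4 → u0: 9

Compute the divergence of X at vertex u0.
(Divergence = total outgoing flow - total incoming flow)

Divergence = sum of outgoing flows = 9 + (-8) + (-9) + (-9) = -17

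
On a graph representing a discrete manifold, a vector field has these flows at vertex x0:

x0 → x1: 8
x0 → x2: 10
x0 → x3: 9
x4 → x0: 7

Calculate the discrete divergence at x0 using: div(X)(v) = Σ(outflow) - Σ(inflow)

Divergence = sum of outgoing flows = 8 + 10 + 9 + (-7) = 20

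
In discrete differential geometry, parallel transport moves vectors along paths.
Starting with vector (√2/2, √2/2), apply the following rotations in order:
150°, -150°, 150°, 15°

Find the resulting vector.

Total rotation: 150° + (-150°) + 150° + 15° = 165°. Final vector: (-0.8660, -0.5000)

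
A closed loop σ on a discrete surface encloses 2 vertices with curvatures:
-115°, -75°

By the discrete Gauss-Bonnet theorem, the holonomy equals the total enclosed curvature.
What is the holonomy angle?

Holonomy = total enclosed curvature = (-115°) + (-75°) = -190°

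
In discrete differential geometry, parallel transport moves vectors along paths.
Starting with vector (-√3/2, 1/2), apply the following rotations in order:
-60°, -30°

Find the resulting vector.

Total rotation: (-60°) + (-30°) = -90°. Final vector: (0.5000, 0.8660)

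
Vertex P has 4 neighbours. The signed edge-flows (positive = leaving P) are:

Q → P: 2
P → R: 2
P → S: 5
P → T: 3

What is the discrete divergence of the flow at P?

Divergence = sum of outgoing flows = (-2) + 2 + 5 + 3 = 8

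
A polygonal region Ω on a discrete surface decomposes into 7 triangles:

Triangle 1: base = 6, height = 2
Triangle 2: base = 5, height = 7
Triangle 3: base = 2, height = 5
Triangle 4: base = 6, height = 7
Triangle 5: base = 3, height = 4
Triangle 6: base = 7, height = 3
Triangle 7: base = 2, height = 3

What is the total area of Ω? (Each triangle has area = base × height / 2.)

(1/2)×6×2 + (1/2)×5×7 + (1/2)×2×5 + (1/2)×6×7 + (1/2)×3×4 + (1/2)×7×3 + (1/2)×2×3 = 69.0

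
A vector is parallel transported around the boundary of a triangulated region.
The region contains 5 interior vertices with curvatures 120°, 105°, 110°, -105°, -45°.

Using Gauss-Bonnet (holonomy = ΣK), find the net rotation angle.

Holonomy = total enclosed curvature = 120° + 105° + 110° + (-105°) + (-45°) = 185°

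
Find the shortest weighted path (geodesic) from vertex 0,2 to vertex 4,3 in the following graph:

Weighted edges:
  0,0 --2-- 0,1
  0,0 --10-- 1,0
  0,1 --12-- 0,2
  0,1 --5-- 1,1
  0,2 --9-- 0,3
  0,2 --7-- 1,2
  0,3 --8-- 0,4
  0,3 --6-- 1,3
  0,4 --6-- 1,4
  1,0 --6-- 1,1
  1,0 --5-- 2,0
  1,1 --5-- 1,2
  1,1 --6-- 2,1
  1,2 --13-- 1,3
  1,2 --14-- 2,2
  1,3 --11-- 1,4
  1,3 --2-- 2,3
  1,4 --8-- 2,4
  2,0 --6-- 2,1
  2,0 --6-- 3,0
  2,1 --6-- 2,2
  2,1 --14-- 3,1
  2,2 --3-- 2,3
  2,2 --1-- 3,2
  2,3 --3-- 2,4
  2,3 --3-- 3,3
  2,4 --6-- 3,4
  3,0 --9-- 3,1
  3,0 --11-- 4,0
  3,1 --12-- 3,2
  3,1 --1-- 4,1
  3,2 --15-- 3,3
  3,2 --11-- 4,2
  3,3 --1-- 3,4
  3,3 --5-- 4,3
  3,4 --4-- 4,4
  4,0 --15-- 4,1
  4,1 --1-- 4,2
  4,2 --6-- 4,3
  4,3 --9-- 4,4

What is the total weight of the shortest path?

Shortest path: 0,2 → 0,3 → 1,3 → 2,3 → 3,3 → 4,3, total weight = 25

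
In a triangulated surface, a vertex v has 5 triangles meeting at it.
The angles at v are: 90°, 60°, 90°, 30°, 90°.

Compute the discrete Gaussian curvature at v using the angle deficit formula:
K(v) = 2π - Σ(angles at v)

Sum of angles = 360°. K = 360° - 360° = 0°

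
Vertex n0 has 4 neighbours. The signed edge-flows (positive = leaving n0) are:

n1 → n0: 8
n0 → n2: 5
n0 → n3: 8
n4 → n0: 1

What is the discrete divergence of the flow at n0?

Divergence = sum of outgoing flows = (-8) + 5 + 8 + (-1) = 4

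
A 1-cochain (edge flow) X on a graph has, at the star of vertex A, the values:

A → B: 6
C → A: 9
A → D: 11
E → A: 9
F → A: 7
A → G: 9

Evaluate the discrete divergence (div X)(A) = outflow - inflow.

Divergence = sum of outgoing flows = 6 + (-9) + 11 + (-9) + (-7) + 9 = 1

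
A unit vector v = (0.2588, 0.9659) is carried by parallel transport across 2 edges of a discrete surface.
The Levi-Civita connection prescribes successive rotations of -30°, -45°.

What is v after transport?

Total rotation: (-30°) + (-45°) = -75°. Final vector: (1, 0)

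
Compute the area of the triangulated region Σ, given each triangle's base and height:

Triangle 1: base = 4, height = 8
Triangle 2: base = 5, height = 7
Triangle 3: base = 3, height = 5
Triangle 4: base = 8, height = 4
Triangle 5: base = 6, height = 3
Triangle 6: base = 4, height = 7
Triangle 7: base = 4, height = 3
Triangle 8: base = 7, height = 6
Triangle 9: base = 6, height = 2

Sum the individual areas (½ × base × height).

(1/2)×4×8 + (1/2)×5×7 + (1/2)×3×5 + (1/2)×8×4 + (1/2)×6×3 + (1/2)×4×7 + (1/2)×4×3 + (1/2)×7×6 + (1/2)×6×2 = 113.0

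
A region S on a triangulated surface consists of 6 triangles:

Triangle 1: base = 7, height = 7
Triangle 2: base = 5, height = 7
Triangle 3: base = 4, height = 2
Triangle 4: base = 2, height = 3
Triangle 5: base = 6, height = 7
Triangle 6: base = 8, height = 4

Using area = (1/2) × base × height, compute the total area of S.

(1/2)×7×7 + (1/2)×5×7 + (1/2)×4×2 + (1/2)×2×3 + (1/2)×6×7 + (1/2)×8×4 = 86.0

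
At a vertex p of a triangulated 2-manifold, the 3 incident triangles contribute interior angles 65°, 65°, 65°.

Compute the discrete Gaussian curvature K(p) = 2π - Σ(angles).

Sum of angles = 195°. K = 360° - 195° = 165°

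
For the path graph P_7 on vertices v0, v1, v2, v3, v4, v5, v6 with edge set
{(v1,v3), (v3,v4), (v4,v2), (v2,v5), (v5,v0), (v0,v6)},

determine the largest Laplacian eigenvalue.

The path graph P_n has Laplacian eigenvalues λ_k = 2 − 2cos(kπ/n), k = 0, 1, …, n−1. Here n = 7:
k=0: 2 − 2cos(0) = 0.0; k=1: 2 − 2cos(π/7) = 0.1981; k=2: 2 − 2cos(2π/7) = 0.753; k=3: 2 − 2cos(3π/7) = 1.555; k=4: 2 − 2cos(4π/7) = 2.445; k=5: 2 − 2cos(5π/7) = 3.247; k=6: 2 − 2cos(6π/7) = 3.8019.
Laplacian eigenvalues: [0.0, 0.1981, 0.753, 1.555, 2.445, 3.247, 3.8019]. Largest eigenvalue (spectral radius) = 3.8019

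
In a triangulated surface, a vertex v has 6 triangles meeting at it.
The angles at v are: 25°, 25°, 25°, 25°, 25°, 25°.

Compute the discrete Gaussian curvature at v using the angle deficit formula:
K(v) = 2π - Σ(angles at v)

Sum of angles = 150°. K = 360° - 150° = 210°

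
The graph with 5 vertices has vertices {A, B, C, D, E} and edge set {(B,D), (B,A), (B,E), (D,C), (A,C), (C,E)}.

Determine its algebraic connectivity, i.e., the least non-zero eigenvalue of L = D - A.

Degrees: deg(A) = 2, deg(B) = 3, deg(C) = 3, deg(D) = 2, deg(E) = 2.
L = D − A with rows/columns ordered (A, B, C, D, E):
  [ 2, -1, -1,  0,  0]
  [-1,  3,  0, -1, -1]
  [-1,  0,  3, -1, -1]
  [ 0, -1, -1,  2,  0]
  [ 0, -1, -1,  0,  2]
Characteristic polynomial: det(λI − L) = λ(λ − 2)²(λ − 3)(λ − 5).
Roots: λ = 0; (λ − 2) = 0 ⇒ λ = 2 (multiplicity 2); (λ − 3) = 0 ⇒ λ = 3; (λ − 5) = 0 ⇒ λ = 5.
(Check: the roots sum (with multiplicity) to 12, matching trace L = Σdeg = 2·6 = 12.)
Laplacian eigenvalues: [0.0, 2.0, 2.0, 3.0, 5.0]. Algebraic connectivity (smallest non-zero eigenvalue) = 2.0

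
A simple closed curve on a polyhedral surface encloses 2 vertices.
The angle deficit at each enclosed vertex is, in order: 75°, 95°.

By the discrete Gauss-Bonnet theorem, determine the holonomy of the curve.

Holonomy = total enclosed curvature = 75° + 95° = 170°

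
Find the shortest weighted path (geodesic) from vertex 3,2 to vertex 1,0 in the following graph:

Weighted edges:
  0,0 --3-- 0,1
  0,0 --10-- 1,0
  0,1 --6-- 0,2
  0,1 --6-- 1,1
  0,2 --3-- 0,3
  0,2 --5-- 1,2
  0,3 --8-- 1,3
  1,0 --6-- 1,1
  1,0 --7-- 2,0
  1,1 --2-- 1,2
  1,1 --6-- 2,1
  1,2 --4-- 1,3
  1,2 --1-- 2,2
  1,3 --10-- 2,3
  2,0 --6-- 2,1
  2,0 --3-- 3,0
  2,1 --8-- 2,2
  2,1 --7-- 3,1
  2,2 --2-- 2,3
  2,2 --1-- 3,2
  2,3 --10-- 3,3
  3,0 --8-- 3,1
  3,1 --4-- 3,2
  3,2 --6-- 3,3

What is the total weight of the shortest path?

Shortest path: 3,2 → 2,2 → 1,2 → 1,1 → 1,0, total weight = 10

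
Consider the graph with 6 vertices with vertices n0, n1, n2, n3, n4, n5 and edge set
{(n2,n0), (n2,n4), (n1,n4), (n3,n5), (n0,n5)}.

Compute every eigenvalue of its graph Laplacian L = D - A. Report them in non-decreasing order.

Degrees: deg(n0) = 2, deg(n1) = 1, deg(n2) = 2, deg(n3) = 1, deg(n4) = 2, deg(n5) = 2.
L = D − A with rows/columns ordered (n0, n1, n2, n3, n4, n5):
  [ 2,  0, -1,  0,  0, -1]
  [ 0,  1,  0,  0, -1,  0]
  [-1,  0,  2,  0, -1,  0]
  [ 0,  0,  0,  1,  0, -1]
  [ 0, -1, -1,  0,  2,  0]
  [-1,  0,  0, -1,  0,  2]
Characteristic polynomial: det(λI − L) = λ(λ² − 4λ + 1)(λ − 1)(λ − 2)(λ − 3).
Roots: λ = 0; (λ² − 4λ + 1) = 0 ⇒ λ = 2 ± √3 ≈ 0.2679, 3.7321; (λ − 1) = 0 ⇒ λ = 1; (λ − 2) = 0 ⇒ λ = 2; (λ − 3) = 0 ⇒ λ = 3.
(Check: the roots sum (with multiplicity) to 10, matching trace L = Σdeg = 2·5 = 10.)
Laplacian eigenvalues (increasing order): [0.0, 0.2679, 1.0, 2.0, 3.0, 3.7321]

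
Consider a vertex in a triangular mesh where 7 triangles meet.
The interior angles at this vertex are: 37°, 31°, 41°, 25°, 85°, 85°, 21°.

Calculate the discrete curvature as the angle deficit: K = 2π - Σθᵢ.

Sum of angles = 325°. K = 360° - 325° = 35° = 7π/36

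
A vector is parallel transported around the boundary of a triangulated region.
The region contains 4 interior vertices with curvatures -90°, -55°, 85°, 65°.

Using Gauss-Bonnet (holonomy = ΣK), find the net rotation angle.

Holonomy = total enclosed curvature = (-90°) + (-55°) + 85° + 65° = 5°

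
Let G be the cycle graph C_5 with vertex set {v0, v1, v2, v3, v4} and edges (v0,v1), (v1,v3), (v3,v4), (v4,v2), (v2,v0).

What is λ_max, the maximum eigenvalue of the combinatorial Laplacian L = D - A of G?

The cycle graph C_n has Laplacian eigenvalues λ_k = 2 − 2cos(2πk/n), k = 0, 1, …, n−1. Here n = 5:
k=0: 2 − 2cos(0) = 0.0; k=1: 2 − 2cos(2π/5) = 1.382; k=2: 2 − 2cos(4π/5) = 3.618; k=3: 2 − 2cos(6π/5) = 3.618; k=4: 2 − 2cos(8π/5) = 1.382.
Laplacian eigenvalues: [0.0, 1.382, 1.382, 3.618, 3.618]. Largest eigenvalue (spectral radius) = 3.618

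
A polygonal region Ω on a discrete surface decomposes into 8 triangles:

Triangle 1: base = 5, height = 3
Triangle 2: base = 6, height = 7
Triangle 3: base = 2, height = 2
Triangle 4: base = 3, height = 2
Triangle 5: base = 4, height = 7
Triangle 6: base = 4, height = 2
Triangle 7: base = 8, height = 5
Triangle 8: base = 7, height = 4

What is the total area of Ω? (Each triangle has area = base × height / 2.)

(1/2)×5×3 + (1/2)×6×7 + (1/2)×2×2 + (1/2)×3×2 + (1/2)×4×7 + (1/2)×4×2 + (1/2)×8×5 + (1/2)×7×4 = 85.5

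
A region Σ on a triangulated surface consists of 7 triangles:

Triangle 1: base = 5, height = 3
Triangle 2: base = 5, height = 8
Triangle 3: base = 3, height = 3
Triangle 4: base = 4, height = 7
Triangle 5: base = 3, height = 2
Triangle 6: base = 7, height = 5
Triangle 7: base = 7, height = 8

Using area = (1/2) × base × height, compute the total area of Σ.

(1/2)×5×3 + (1/2)×5×8 + (1/2)×3×3 + (1/2)×4×7 + (1/2)×3×2 + (1/2)×7×5 + (1/2)×7×8 = 94.5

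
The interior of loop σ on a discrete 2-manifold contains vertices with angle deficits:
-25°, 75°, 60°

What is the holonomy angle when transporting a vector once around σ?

Holonomy = total enclosed curvature = (-25°) + 75° + 60° = 110°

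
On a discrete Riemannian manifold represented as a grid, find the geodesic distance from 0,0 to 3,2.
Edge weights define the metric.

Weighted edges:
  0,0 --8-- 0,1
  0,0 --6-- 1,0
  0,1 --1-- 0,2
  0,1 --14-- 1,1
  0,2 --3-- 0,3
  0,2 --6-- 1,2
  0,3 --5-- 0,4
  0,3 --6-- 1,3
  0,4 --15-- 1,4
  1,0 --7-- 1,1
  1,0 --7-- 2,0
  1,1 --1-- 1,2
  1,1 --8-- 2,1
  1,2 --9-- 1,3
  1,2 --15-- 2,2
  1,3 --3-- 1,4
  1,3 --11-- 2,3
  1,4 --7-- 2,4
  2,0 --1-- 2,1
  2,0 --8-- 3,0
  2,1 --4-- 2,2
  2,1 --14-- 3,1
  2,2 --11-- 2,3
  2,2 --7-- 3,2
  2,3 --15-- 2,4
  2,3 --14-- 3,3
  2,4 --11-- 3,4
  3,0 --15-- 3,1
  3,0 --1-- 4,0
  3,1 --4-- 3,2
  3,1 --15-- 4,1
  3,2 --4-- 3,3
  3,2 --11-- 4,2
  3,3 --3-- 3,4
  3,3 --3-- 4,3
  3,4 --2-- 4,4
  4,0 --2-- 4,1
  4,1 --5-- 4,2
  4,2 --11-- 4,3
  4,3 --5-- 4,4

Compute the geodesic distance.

Shortest path: 0,0 → 1,0 → 2,0 → 2,1 → 2,2 → 3,2, total weight = 25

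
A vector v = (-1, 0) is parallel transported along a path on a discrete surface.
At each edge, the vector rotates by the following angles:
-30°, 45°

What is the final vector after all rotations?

Total rotation: (-30°) + 45° = 15°. Final vector: (-0.9659, -0.2588)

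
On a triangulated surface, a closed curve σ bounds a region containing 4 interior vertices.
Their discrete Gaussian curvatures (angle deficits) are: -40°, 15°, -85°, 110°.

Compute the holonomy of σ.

Holonomy = total enclosed curvature = (-40°) + 15° + (-85°) + 110° = 0°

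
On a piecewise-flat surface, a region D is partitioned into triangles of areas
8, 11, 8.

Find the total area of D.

8 + 11 + 8 = 27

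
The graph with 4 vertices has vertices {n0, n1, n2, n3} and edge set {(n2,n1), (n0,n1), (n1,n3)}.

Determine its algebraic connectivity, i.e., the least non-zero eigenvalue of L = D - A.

Degrees: deg(n0) = 1, deg(n1) = 3, deg(n2) = 1, deg(n3) = 1.
L = D − A with rows/columns ordered (n0, n1, n2, n3):
  [ 1, -1,  0,  0]
  [-1,  3, -1, -1]
  [ 0, -1,  1,  0]
  [ 0, -1,  0,  1]
Characteristic polynomial: det(λI − L) = λ(λ − 1)²(λ − 4).
Roots: λ = 0; (λ − 1) = 0 ⇒ λ = 1 (multiplicity 2); (λ − 4) = 0 ⇒ λ = 4.
(Check: the roots sum (with multiplicity) to 6, matching trace L = Σdeg = 2·3 = 6.)
Laplacian eigenvalues: [0.0, 1.0, 1.0, 4.0]. Algebraic connectivity (smallest non-zero eigenvalue) = 1.0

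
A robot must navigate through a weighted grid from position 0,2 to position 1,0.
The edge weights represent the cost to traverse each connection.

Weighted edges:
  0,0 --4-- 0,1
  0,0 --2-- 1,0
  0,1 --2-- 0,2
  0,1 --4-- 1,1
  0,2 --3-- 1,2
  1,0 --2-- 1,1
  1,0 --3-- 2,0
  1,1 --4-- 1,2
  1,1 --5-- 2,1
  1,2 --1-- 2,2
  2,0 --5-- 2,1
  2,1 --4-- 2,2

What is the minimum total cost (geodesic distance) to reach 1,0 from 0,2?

Shortest path: 0,2 → 0,1 → 0,0 → 1,0, total weight = 8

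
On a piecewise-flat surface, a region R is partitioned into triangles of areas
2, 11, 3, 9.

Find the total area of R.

2 + 11 + 3 + 9 = 25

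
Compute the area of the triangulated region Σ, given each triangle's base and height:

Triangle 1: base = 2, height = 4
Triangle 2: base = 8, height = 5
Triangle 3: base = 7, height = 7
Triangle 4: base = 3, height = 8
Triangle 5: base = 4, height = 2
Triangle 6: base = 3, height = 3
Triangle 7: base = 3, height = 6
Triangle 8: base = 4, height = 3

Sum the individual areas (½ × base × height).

(1/2)×2×4 + (1/2)×8×5 + (1/2)×7×7 + (1/2)×3×8 + (1/2)×4×2 + (1/2)×3×3 + (1/2)×3×6 + (1/2)×4×3 = 84.0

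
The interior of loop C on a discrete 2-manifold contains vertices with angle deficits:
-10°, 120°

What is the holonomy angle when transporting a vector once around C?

Holonomy = total enclosed curvature = (-10°) + 120° = 110°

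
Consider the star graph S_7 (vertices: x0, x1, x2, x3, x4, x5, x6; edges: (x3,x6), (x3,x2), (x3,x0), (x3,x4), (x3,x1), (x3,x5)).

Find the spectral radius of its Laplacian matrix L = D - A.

The star S_7 is the complete bipartite graph K_{1,6} (one hub of degree 6, 6 leaves of degree 1). The Laplacian spectrum of K_{p,q} is 0, p (multiplicity q−1), q (multiplicity p−1), p+q. With p = 1, q = 6: 0 once, 1 with multiplicity 5, and 7 once. (Check: trace L = sum of degrees = 12 = 5·1 + 7.)
Laplacian eigenvalues: [0.0, 1.0, 1.0, 1.0, 1.0, 1.0, 7.0]. Largest eigenvalue (spectral radius) = 7.0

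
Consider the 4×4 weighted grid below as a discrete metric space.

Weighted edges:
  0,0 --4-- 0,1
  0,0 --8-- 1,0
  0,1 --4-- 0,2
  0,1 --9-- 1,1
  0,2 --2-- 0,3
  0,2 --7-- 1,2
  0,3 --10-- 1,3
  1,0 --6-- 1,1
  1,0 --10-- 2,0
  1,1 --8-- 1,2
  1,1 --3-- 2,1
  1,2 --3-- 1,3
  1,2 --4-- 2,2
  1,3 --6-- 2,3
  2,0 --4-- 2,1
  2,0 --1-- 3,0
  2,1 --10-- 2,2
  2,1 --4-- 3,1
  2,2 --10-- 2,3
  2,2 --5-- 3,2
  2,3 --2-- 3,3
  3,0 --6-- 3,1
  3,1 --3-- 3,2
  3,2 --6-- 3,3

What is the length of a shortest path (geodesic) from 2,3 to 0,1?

Shortest path: 2,3 → 1,3 → 1,2 → 0,2 → 0,1, total weight = 20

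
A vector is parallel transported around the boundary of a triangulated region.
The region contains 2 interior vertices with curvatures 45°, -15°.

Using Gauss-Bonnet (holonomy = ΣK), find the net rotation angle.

Holonomy = total enclosed curvature = 45° + (-15°) = 30°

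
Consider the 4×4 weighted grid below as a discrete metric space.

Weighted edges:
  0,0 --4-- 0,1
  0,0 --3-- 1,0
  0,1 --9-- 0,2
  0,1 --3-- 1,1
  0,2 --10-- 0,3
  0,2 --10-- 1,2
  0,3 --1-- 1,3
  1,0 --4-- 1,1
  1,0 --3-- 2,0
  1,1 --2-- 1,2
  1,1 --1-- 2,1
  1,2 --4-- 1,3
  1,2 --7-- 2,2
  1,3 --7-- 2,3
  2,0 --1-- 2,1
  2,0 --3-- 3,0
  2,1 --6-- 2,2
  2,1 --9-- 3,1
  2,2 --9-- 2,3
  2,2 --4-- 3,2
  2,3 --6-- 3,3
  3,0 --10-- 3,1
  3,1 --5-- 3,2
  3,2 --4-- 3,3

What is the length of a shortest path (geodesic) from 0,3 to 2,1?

Shortest path: 0,3 → 1,3 → 1,2 → 1,1 → 2,1, total weight = 8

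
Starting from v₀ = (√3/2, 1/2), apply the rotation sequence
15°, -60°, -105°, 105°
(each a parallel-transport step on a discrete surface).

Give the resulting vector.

Total rotation: 15° + (-60°) + (-105°) + 105° = -45°. Final vector: (0.9659, -0.2588)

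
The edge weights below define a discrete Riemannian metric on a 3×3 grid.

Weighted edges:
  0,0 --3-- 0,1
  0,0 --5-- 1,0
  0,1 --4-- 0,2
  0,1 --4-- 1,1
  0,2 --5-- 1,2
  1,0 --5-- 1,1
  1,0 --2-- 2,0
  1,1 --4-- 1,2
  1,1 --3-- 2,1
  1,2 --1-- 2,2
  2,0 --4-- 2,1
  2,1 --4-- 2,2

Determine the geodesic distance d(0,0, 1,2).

Shortest path: 0,0 → 0,1 → 1,1 → 1,2, total weight = 11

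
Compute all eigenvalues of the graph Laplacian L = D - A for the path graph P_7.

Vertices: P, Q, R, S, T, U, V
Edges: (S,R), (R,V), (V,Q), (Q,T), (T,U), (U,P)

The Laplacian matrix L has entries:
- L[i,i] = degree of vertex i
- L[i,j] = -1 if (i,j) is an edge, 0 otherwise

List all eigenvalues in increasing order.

The path graph P_n has Laplacian eigenvalues λ_k = 2 − 2cos(kπ/n), k = 0, 1, …, n−1. Here n = 7:
k=0: 2 − 2cos(0) = 0.0; k=1: 2 − 2cos(π/7) = 0.1981; k=2: 2 − 2cos(2π/7) = 0.753; k=3: 2 − 2cos(3π/7) = 1.555; k=4: 2 − 2cos(4π/7) = 2.445; k=5: 2 − 2cos(5π/7) = 3.247; k=6: 2 − 2cos(6π/7) = 3.8019.
Laplacian eigenvalues (increasing order): [0.0, 0.1981, 0.753, 1.555, 2.445, 3.247, 3.8019]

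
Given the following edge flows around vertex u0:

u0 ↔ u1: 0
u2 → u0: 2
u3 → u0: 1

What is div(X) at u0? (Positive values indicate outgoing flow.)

Divergence = sum of outgoing flows = 0 + (-2) + (-1) = -3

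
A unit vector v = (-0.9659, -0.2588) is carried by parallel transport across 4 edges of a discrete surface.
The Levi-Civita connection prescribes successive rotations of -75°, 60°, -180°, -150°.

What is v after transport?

Total rotation: (-75°) + 60° + (-180°) + (-150°) = -345° ≡ 15° (mod 360°). Final vector: (-0.8660, -0.5000)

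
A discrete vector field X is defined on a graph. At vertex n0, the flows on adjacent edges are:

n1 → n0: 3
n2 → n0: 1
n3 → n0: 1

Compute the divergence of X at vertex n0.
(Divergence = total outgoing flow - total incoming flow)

Divergence = sum of outgoing flows = (-3) + (-1) + (-1) = -5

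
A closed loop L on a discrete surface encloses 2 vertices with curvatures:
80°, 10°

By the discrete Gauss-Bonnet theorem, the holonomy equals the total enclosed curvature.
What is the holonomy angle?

Holonomy = total enclosed curvature = 80° + 10° = 90°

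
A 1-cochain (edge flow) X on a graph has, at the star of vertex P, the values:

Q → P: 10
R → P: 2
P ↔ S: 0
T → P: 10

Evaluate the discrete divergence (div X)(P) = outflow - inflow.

Divergence = sum of outgoing flows = (-10) + (-2) + 0 + (-10) = -22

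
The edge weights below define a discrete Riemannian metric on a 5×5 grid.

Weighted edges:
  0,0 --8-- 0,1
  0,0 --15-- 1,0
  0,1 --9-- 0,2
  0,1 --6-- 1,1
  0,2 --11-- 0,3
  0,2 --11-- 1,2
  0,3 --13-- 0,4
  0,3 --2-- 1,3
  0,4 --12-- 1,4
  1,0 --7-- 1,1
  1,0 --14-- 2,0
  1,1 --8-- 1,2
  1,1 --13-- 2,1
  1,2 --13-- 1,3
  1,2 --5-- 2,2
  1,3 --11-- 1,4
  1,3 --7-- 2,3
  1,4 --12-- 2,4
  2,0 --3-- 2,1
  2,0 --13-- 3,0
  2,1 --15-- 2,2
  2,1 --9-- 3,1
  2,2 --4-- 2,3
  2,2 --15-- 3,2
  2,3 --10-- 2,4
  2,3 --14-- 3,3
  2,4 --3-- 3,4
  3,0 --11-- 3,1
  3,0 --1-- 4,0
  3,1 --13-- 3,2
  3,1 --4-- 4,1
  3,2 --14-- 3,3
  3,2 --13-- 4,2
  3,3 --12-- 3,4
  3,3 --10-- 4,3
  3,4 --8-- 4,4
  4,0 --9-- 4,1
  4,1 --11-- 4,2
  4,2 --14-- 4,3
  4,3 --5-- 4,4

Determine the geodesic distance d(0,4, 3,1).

Shortest path: 0,4 → 0,3 → 1,3 → 2,3 → 2,2 → 2,1 → 3,1, total weight = 50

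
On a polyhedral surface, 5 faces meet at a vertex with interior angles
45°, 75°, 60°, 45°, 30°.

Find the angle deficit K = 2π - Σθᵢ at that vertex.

Sum of angles = 255°. K = 360° - 255° = 105° = 7π/12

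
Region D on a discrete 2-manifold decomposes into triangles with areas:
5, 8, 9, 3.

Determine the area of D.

5 + 8 + 9 + 3 = 25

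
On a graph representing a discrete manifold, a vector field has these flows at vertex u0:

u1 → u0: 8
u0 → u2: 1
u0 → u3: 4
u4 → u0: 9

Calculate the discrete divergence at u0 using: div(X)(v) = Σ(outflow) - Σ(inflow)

Divergence = sum of outgoing flows = (-8) + 1 + 4 + (-9) = -12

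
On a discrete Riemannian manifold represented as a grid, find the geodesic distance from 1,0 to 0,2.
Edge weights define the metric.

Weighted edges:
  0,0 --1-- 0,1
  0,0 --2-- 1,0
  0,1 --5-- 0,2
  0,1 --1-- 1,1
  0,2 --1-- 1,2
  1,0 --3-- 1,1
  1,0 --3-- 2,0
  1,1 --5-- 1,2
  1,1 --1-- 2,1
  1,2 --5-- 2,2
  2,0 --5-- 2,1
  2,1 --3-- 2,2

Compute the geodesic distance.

Shortest path: 1,0 → 0,0 → 0,1 → 0,2, total weight = 8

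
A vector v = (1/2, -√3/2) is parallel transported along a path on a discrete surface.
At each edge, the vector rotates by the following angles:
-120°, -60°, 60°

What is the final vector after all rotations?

Total rotation: (-120°) + (-60°) + 60° = -120°. Final vector: (-1, 0)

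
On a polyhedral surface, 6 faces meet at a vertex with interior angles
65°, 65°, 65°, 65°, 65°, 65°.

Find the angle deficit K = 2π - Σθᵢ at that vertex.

Sum of angles = 390°. K = 360° - 390° = -30°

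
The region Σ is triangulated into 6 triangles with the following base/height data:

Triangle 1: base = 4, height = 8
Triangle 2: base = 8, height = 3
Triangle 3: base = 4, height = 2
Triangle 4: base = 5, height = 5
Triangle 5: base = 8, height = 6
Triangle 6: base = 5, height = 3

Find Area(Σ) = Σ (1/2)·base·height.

(1/2)×4×8 + (1/2)×8×3 + (1/2)×4×2 + (1/2)×5×5 + (1/2)×8×6 + (1/2)×5×3 = 76.0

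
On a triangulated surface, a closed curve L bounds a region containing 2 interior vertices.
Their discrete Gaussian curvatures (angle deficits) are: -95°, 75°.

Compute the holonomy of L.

Holonomy = total enclosed curvature = (-95°) + 75° = -20°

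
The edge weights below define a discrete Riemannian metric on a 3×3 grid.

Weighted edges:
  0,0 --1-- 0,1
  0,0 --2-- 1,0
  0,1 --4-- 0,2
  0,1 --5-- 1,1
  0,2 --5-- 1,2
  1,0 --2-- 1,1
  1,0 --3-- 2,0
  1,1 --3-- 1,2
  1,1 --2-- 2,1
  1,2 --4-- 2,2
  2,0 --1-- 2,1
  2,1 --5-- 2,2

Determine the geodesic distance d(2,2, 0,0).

Shortest path: 2,2 → 2,1 → 2,0 → 1,0 → 0,0, total weight = 11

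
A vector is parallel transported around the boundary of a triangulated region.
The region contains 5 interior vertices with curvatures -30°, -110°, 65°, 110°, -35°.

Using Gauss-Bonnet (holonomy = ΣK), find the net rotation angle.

Holonomy = total enclosed curvature = (-30°) + (-110°) + 65° + 110° + (-35°) = 0°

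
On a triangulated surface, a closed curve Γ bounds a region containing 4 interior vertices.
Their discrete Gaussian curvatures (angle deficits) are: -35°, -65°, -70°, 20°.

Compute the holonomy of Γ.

Holonomy = total enclosed curvature = (-35°) + (-65°) + (-70°) + 20° = -150°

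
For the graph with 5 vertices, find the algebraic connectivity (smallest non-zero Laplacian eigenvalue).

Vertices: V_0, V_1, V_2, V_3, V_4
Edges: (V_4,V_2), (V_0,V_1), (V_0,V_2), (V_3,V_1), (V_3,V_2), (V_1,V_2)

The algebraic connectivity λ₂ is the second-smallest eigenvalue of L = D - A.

Degrees: deg(V_0) = 2, deg(V_1) = 3, deg(V_2) = 4, deg(V_3) = 2, deg(V_4) = 1.
L = D − A with rows/columns ordered (V_0, V_1, V_2, V_3, V_4):
  [ 2, -1, -1,  0,  0]
  [-1,  3, -1, -1,  0]
  [-1, -1,  4, -1, -1]
  [ 0, -1, -1,  2,  0]
  [ 0,  0, -1,  0,  1]
Characteristic polynomial: det(λI − L) = λ(λ − 1)(λ − 2)(λ − 4)(λ − 5).
Roots: λ = 0; (λ − 1) = 0 ⇒ λ = 1; (λ − 2) = 0 ⇒ λ = 2; (λ − 4) = 0 ⇒ λ = 4; (λ − 5) = 0 ⇒ λ = 5.
(Check: the roots sum (with multiplicity) to 12, matching trace L = Σdeg = 2·6 = 12.)
Laplacian eigenvalues: [0.0, 1.0, 2.0, 4.0, 5.0]. Algebraic connectivity (smallest non-zero eigenvalue) = 1.0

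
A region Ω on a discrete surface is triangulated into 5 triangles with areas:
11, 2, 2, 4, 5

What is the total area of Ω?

11 + 2 + 2 + 4 + 5 = 24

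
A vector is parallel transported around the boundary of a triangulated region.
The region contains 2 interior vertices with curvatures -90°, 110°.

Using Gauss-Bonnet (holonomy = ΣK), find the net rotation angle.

Holonomy = total enclosed curvature = (-90°) + 110° = 20°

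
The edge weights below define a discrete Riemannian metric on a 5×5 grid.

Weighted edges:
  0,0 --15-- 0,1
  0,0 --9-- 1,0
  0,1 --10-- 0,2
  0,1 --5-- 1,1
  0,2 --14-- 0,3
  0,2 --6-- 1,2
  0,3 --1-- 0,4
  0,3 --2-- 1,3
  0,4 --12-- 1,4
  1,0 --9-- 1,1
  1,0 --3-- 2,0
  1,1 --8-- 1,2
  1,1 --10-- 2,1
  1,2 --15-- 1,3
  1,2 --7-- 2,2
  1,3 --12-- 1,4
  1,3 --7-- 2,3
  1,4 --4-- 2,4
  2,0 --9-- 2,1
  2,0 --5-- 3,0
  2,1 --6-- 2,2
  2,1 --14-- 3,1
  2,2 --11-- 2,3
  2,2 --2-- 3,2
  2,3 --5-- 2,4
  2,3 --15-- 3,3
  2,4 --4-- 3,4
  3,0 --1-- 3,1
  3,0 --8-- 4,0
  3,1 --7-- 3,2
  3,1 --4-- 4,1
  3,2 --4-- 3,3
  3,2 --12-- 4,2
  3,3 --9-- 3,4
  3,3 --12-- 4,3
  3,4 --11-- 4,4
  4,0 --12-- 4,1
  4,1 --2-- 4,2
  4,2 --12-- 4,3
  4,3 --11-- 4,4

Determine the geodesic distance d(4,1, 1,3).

Shortest path: 4,1 → 3,1 → 3,2 → 2,2 → 2,3 → 1,3, total weight = 31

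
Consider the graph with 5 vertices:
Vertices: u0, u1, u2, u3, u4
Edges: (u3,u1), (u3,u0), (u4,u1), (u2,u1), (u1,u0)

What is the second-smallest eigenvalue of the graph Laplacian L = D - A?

Degrees: deg(u0) = 2, deg(u1) = 4, deg(u2) = 1, deg(u3) = 2, deg(u4) = 1.
L = D − A with rows/columns ordered (u0, u1, u2, u3, u4):
  [ 2, -1,  0, -1,  0]
  [-1,  4, -1, -1, -1]
  [ 0, -1,  1,  0,  0]
  [-1, -1,  0,  2,  0]
  [ 0, -1,  0,  0,  1]
Characteristic polynomial: det(λI − L) = λ(λ − 1)²(λ − 3)(λ − 5).
Roots: λ = 0; (λ − 1) = 0 ⇒ λ = 1 (multiplicity 2); (λ − 3) = 0 ⇒ λ = 3; (λ − 5) = 0 ⇒ λ = 5.
(Check: the roots sum (with multiplicity) to 10, matching trace L = Σdeg = 2·5 = 10.)
Laplacian eigenvalues: [0.0, 1.0, 1.0, 3.0, 5.0]. Algebraic connectivity (smallest non-zero eigenvalue) = 1.0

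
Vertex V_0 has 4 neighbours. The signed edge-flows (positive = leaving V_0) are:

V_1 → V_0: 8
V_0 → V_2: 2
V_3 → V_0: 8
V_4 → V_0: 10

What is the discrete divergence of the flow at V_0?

Divergence = sum of outgoing flows = (-8) + 2 + (-8) + (-10) = -24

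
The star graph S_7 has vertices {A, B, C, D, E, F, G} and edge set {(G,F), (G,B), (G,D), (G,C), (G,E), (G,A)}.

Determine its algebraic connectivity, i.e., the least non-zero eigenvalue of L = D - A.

The star S_7 is the complete bipartite graph K_{1,6} (one hub of degree 6, 6 leaves of degree 1). The Laplacian spectrum of K_{p,q} is 0, p (multiplicity q−1), q (multiplicity p−1), p+q. With p = 1, q = 6: 0 once, 1 with multiplicity 5, and 7 once. (Check: trace L = sum of degrees = 12 = 5·1 + 7.)
Laplacian eigenvalues: [0.0, 1.0, 1.0, 1.0, 1.0, 1.0, 7.0]. Algebraic connectivity (smallest non-zero eigenvalue) = 1.0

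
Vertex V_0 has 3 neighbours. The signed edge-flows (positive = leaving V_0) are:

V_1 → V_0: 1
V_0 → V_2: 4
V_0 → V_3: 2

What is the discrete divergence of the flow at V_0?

Divergence = sum of outgoing flows = (-1) + 4 + 2 = 5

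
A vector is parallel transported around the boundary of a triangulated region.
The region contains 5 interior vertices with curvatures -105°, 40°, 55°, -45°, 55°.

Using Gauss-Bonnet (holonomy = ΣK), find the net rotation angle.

Holonomy = total enclosed curvature = (-105°) + 40° + 55° + (-45°) + 55° = 0°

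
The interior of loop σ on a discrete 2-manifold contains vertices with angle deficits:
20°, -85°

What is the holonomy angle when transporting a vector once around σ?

Holonomy = total enclosed curvature = 20° + (-85°) = -65°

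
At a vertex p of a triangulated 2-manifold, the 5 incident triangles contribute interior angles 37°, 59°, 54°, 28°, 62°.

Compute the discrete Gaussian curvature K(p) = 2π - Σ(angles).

Sum of angles = 240°. K = 360° - 240° = 120° = 2π/3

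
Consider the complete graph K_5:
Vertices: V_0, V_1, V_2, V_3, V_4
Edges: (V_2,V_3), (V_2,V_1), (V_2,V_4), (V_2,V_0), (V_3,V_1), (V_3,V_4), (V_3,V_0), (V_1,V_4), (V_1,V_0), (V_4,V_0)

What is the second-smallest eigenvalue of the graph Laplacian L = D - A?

For the complete graph K_n, L = nI − J (J = all-ones matrix). J has eigenvalues n (once, eigenvector 𝟙) and 0 (multiplicity n−1), so L has eigenvalues 0 (once) and n (multiplicity n−1). Here n = 5: eigenvalue 0 once and 5 with multiplicity 4.
Laplacian eigenvalues: [0.0, 5.0, 5.0, 5.0, 5.0]. Algebraic connectivity (smallest non-zero eigenvalue) = 5.0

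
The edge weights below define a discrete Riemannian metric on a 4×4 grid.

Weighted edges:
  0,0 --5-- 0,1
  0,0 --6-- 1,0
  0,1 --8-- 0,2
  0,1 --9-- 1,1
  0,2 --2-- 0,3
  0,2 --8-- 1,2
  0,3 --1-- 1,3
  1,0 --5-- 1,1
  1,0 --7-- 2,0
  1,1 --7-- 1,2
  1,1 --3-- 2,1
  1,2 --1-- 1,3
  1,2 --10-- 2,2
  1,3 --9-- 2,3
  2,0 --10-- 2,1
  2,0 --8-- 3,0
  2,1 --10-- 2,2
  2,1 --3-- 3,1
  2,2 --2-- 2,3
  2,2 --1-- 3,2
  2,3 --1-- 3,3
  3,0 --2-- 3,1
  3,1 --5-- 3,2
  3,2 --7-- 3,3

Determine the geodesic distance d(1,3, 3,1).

Shortest path: 1,3 → 1,2 → 1,1 → 2,1 → 3,1, total weight = 14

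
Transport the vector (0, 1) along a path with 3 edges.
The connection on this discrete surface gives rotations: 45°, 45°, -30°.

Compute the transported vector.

Total rotation: 45° + 45° + (-30°) = 60°. Final vector: (-0.8660, 0.5000)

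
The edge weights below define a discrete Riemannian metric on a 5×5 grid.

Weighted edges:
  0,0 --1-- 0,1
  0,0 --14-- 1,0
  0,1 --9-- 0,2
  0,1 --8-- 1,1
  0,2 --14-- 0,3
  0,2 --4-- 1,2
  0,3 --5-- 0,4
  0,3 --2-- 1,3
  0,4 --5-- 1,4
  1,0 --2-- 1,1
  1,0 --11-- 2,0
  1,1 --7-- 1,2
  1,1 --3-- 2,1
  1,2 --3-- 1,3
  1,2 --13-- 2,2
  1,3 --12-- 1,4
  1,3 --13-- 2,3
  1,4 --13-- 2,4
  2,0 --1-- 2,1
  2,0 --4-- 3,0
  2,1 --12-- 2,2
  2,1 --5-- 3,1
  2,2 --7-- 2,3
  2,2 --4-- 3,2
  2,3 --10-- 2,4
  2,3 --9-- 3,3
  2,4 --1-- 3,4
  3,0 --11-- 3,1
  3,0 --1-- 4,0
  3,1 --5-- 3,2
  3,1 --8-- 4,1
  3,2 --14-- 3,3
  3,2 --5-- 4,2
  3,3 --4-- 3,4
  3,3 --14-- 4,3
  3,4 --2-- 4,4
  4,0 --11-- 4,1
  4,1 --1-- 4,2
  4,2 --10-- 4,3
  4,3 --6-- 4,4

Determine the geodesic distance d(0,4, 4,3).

Shortest path: 0,4 → 1,4 → 2,4 → 3,4 → 4,4 → 4,3, total weight = 27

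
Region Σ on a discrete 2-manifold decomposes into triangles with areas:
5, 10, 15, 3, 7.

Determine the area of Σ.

5 + 10 + 15 + 3 + 7 = 40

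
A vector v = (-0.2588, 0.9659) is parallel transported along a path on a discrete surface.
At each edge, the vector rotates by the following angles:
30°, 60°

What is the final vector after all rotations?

Total rotation: 30° + 60° = 90°. Final vector: (-0.9659, -0.2588)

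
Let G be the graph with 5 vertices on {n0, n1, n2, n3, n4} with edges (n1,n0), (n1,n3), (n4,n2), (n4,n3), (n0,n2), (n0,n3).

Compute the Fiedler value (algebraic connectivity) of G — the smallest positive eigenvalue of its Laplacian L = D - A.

Degrees: deg(n0) = 3, deg(n1) = 2, deg(n2) = 2, deg(n3) = 3, deg(n4) = 2.
L = D − A with rows/columns ordered (n0, n1, n2, n3, n4):
  [ 3, -1, -1, -1,  0]
  [-1,  2,  0, -1,  0]
  [-1,  0,  2,  0, -1]
  [-1, -1,  0,  3, -1]
  [ 0,  0, -1, -1,  2]
Characteristic polynomial: det(λI − L) = λ(λ² − 5λ + 5)(λ² − 7λ + 11).
Roots: λ = 0; (λ² − 5λ + 5) = 0 ⇒ λ = (5 ± √5)/2 ≈ 1.382, 3.618; (λ² − 7λ + 11) = 0 ⇒ λ = (7 ± √5)/2 ≈ 2.382, 4.618.
(Check: the roots sum (with multiplicity) to 12, matching trace L = Σdeg = 2·6 = 12.)
Laplacian eigenvalues: [0.0, 1.382, 2.382, 3.618, 4.618]. Algebraic connectivity (smallest non-zero eigenvalue) = 1.382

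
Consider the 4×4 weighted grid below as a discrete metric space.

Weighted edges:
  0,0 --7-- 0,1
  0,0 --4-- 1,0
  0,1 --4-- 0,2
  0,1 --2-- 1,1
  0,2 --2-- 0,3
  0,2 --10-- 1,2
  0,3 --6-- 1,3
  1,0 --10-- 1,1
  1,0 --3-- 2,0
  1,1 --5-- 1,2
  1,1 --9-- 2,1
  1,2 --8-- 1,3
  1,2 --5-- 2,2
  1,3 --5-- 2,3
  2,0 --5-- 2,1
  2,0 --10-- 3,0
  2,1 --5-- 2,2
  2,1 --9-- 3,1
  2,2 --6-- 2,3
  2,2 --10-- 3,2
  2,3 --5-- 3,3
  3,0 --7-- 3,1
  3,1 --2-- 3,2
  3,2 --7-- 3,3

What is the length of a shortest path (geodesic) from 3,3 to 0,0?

Shortest path: 3,3 → 2,3 → 2,2 → 2,1 → 2,0 → 1,0 → 0,0, total weight = 28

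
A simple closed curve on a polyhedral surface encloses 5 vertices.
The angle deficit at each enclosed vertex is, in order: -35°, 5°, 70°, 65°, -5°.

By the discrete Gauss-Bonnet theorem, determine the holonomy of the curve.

Holonomy = total enclosed curvature = (-35°) + 5° + 70° + 65° + (-5°) = 100°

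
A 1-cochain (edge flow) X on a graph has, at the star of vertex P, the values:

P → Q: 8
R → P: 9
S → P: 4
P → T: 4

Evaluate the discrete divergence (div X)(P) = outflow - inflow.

Divergence = sum of outgoing flows = 8 + (-9) + (-4) + 4 = -1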